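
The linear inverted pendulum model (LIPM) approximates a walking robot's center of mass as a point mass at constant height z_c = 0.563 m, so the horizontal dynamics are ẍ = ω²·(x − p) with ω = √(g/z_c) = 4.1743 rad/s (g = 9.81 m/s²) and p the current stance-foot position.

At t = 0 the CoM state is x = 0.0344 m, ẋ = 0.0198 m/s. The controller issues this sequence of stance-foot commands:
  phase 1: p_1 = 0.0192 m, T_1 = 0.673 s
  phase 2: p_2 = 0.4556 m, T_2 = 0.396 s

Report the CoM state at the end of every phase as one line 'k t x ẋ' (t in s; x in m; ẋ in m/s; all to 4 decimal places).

phase 1: p=0.0192, T=0.673, ωT=2.809304, cosh=8.329303, sinh=8.269057; start (x,ẋ)=(0.034400, 0.019800) → end (x,ẋ)=(0.185028, 0.689587)
phase 2: p=0.4556, T=0.396, ωT=1.653023, cosh=2.707107, sinh=2.515637; start (x,ẋ)=(0.185028, 0.689587) → end (x,ẋ)=(0.138711, -0.974497)

1 0.6730 0.1850 0.6896
2 1.0690 0.1387 -0.9745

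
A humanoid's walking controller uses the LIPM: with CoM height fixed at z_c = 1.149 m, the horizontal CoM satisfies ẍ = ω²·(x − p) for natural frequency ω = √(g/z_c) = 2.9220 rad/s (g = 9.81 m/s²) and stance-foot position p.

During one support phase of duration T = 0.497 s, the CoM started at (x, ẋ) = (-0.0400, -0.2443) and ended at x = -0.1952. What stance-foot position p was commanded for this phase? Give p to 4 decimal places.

p = -0.0509

ωT = 2.9220·0.497 = 1.452234; cosh(ωT) = 2.253348, sinh(ωT) = 2.019301
x(T) = p + (x₀−p)·cosh(ωT) + (ẋ₀/ω)·sinh(ωT) ⇒ p·(1 − cosh) = x(T) − x₀·cosh − (ẋ₀/ω)·sinh
numerator   = -0.1952 − (-0.0400)·2.253348 − (-0.2443/2.9220)·2.019301 = 0.063762
denominator = 1 − 2.253348 = -1.253348
p = 0.063762 / -1.253348 = -0.0509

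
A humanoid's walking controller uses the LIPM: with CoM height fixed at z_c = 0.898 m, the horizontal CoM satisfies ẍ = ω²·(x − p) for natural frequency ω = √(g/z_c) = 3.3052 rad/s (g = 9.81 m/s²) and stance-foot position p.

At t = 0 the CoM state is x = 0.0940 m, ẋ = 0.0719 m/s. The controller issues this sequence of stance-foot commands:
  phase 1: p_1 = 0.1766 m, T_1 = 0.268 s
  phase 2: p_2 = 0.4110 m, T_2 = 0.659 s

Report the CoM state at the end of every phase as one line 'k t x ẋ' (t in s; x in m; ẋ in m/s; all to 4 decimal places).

1 0.2680 0.0813 -0.1727
2 0.9270 -1.2910 -5.5215

phase 1: p=0.1766, T=0.268, ωT=0.885794, cosh=1.418647, sinh=1.006261; start (x,ẋ)=(0.094000, 0.071900) → end (x,ẋ)=(0.081310, -0.172718)
phase 2: p=0.4110, T=0.659, ωT=2.178127, cosh=4.471502, sinh=4.358249; start (x,ẋ)=(0.081310, -0.172718) → end (x,ẋ)=(-1.290958, -5.521462)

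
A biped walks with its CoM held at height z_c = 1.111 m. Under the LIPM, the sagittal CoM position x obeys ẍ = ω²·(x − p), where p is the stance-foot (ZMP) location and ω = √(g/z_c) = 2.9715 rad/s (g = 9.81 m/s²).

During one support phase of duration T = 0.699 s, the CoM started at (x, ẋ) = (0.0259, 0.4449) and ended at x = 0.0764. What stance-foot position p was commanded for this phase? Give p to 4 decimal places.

p = 0.2020

ωT = 2.9715·0.699 = 2.077078; cosh(ωT) = 4.053207, sinh(ωT) = 3.927911
x(T) = p + (x₀−p)·cosh(ωT) + (ẋ₀/ω)·sinh(ωT) ⇒ p·(1 − cosh) = x(T) − x₀·cosh − (ẋ₀/ω)·sinh
numerator   = 0.0764 − (0.0259)·4.053207 − (0.4449/2.9715)·3.927911 = -0.616674
denominator = 1 − 4.053207 = -3.053207
p = -0.616674 / -3.053207 = 0.2020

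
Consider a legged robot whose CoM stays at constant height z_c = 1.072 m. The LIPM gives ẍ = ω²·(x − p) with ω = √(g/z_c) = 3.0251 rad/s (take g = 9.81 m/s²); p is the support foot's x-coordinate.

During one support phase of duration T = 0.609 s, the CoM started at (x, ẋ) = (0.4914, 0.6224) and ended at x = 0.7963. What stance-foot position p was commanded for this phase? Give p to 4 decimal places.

ωT = 3.0251·0.609 = 1.842286; cosh(ωT) = 3.234701, sinh(ωT) = 3.076247
x(T) = p + (x₀−p)·cosh(ωT) + (ẋ₀/ω)·sinh(ωT) ⇒ p·(1 − cosh) = x(T) − x₀·cosh − (ẋ₀/ω)·sinh
numerator   = 0.7963 − (0.4914)·3.234701 − (0.6224/3.0251)·3.076247 = -1.426155
denominator = 1 − 3.234701 = -2.234701
p = -1.426155 / -2.234701 = 0.6382

p = 0.6382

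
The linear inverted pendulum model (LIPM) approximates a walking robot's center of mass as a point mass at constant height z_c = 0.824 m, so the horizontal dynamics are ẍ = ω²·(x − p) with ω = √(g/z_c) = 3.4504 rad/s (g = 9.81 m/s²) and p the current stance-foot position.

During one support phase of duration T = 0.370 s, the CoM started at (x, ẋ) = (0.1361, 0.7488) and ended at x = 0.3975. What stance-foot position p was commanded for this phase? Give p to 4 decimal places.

ωT = 3.4504·0.370 = 1.276648; cosh(ωT) = 1.931787, sinh(ωT) = 1.652817
x(T) = p + (x₀−p)·cosh(ωT) + (ẋ₀/ω)·sinh(ωT) ⇒ p·(1 − cosh) = x(T) − x₀·cosh − (ẋ₀/ω)·sinh
numerator   = 0.3975 − (0.1361)·1.931787 − (0.7488/3.4504)·1.652817 = -0.224108
denominator = 1 − 1.931787 = -0.931787
p = -0.224108 / -0.931787 = 0.2405

p = 0.2405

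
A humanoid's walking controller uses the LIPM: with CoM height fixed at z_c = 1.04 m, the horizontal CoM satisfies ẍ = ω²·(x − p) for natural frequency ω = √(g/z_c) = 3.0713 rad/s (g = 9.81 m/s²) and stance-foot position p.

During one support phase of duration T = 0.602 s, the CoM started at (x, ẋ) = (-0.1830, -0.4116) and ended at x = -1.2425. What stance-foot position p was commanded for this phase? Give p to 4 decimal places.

ωT = 3.0713·0.602 = 1.848923; cosh(ωT) = 3.255189, sinh(ωT) = 3.097782
x(T) = p + (x₀−p)·cosh(ωT) + (ẋ₀/ω)·sinh(ωT) ⇒ p·(1 − cosh) = x(T) − x₀·cosh − (ẋ₀/ω)·sinh
numerator   = -1.2425 − (-0.1830)·3.255189 − (-0.4116/3.0713)·3.097782 = -0.231651
denominator = 1 − 3.255189 = -2.255189
p = -0.231651 / -2.255189 = 0.1027

p = 0.1027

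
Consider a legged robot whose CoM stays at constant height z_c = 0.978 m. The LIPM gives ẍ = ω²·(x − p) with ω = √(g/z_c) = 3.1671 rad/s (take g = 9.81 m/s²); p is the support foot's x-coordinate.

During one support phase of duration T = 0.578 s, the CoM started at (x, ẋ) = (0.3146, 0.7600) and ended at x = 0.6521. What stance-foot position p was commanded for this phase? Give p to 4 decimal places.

p = 0.4927

ωT = 3.1671·0.578 = 1.830584; cosh(ωT) = 3.198924, sinh(ωT) = 3.038604
x(T) = p + (x₀−p)·cosh(ωT) + (ẋ₀/ω)·sinh(ωT) ⇒ p·(1 − cosh) = x(T) − x₀·cosh − (ẋ₀/ω)·sinh
numerator   = 0.6521 − (0.3146)·3.198924 − (0.7600/3.1671)·3.038604 = -1.083446
denominator = 1 − 3.198924 = -2.198924
p = -1.083446 / -2.198924 = 0.4927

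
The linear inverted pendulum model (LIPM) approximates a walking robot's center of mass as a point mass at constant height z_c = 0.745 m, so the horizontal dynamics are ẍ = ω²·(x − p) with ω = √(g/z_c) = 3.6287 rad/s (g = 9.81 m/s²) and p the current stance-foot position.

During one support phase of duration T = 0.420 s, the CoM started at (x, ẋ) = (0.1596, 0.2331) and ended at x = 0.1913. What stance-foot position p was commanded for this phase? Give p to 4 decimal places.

p = 0.2370

ωT = 3.6287·0.420 = 1.524054; cosh(ωT) = 2.404313, sinh(ωT) = 2.186486
x(T) = p + (x₀−p)·cosh(ωT) + (ẋ₀/ω)·sinh(ωT) ⇒ p·(1 − cosh) = x(T) − x₀·cosh − (ẋ₀/ω)·sinh
numerator   = 0.1913 − (0.1596)·2.404313 − (0.2331/3.6287)·2.186486 = -0.332884
denominator = 1 − 2.404313 = -1.404313
p = -0.332884 / -1.404313 = 0.2370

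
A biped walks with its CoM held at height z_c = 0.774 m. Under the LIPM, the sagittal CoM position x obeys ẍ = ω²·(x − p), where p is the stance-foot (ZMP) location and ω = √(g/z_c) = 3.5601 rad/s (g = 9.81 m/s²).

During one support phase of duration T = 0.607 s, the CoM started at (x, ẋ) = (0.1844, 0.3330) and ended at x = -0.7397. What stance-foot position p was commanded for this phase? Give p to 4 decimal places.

ωT = 3.5601·0.607 = 2.160981; cosh(ωT) = 4.397429, sinh(ωT) = 4.282217
x(T) = p + (x₀−p)·cosh(ωT) + (ẋ₀/ω)·sinh(ωT) ⇒ p·(1 − cosh) = x(T) − x₀·cosh − (ẋ₀/ω)·sinh
numerator   = -0.7397 − (0.1844)·4.397429 − (0.3330/3.5601)·4.282217 = -1.951130
denominator = 1 − 4.397429 = -3.397429
p = -1.951130 / -3.397429 = 0.5743

p = 0.5743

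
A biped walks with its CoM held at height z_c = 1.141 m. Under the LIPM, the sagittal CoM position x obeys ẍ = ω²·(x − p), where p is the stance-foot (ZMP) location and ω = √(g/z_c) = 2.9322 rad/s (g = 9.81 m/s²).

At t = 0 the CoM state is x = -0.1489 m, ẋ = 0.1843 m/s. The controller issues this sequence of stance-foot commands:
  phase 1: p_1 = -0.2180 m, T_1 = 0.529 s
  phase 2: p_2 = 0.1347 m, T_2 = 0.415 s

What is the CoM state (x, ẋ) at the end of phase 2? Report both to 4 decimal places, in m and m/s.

x = 0.5380, ẋ = 1.4877

phase 1: p=-0.2180, T=0.529, ωT=1.551134, cosh=2.464411, sinh=2.252404; start (x,ẋ)=(-0.148900, 0.184300) → end (x,ẋ)=(0.093863, 0.910562)
phase 2: p=0.1347, T=0.415, ωT=1.216863, cosh=1.836368, sinh=1.540211; start (x,ẋ)=(0.093863, 0.910562) → end (x,ẋ)=(0.538003, 1.487699)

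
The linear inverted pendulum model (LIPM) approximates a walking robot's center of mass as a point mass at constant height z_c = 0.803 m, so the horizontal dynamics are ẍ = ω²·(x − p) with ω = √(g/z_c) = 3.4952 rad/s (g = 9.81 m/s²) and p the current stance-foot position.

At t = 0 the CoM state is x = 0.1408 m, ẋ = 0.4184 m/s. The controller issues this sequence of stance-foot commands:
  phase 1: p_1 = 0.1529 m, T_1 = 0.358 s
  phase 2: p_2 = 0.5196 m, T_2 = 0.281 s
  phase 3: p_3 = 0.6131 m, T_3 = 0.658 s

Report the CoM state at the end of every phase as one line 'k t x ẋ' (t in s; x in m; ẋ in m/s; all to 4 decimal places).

phase 1: p=0.1529, T=0.358, ωT=1.251282, cosh=1.890478, sinh=1.604341; start (x,ẋ)=(0.140800, 0.418400) → end (x,ẋ)=(0.322076, 0.723126)
phase 2: p=0.5196, T=0.281, ωT=0.982151, cosh=1.522349, sinh=1.147845; start (x,ẋ)=(0.322076, 0.723126) → end (x,ẋ)=(0.456378, 0.308394)
phase 3: p=0.6131, T=0.658, ωT=2.299842, cosh=5.036439, sinh=4.936164; start (x,ẋ)=(0.456378, 0.308394) → end (x,ẋ)=(0.259316, -1.150692)

1 0.3580 0.3221 0.7231
2 0.6390 0.4564 0.3084
3 1.2970 0.2593 -1.1507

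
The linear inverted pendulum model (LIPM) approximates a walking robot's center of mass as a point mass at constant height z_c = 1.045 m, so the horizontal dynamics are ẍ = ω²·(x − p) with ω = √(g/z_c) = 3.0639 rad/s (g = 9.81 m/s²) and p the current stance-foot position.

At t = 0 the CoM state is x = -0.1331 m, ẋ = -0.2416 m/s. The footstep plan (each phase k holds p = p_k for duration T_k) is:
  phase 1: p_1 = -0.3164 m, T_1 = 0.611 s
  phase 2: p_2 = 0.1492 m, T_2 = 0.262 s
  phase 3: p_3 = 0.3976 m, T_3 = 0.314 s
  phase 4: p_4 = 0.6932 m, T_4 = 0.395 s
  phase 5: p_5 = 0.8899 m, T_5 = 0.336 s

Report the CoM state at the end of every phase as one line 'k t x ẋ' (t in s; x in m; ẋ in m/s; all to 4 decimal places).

phase 1: p=-0.3164, T=0.611, ωT=1.872043, cosh=3.327687, sinh=3.173878; start (x,ẋ)=(-0.133100, -0.241600) → end (x,ẋ)=(0.043293, 0.978521)
phase 2: p=0.1492, T=0.262, ωT=0.802742, cosh=1.339875, sinh=0.891776; start (x,ẋ)=(0.043293, 0.978521) → end (x,ẋ)=(0.292105, 1.021725)
phase 3: p=0.3976, T=0.314, ωT=0.962065, cosh=1.499599, sinh=1.117495; start (x,ẋ)=(0.292105, 1.021725) → end (x,ẋ)=(0.612054, 1.170975)
phase 4: p=0.6932, T=0.395, ωT=1.210241, cosh=1.826208, sinh=1.528083; start (x,ẋ)=(0.612054, 1.170975) → end (x,ẋ)=(1.129020, 1.758527)
phase 5: p=0.8899, T=0.336, ωT=1.029470, cosh=1.578389, sinh=1.221193; start (x,ẋ)=(1.129020, 1.758527) → end (x,ẋ)=(1.968228, 3.670334)

1 0.6110 0.0433 0.9785
2 0.8730 0.2921 1.0217
3 1.1870 0.6121 1.1710
4 1.5820 1.1290 1.7585
5 1.9180 1.9682 3.6703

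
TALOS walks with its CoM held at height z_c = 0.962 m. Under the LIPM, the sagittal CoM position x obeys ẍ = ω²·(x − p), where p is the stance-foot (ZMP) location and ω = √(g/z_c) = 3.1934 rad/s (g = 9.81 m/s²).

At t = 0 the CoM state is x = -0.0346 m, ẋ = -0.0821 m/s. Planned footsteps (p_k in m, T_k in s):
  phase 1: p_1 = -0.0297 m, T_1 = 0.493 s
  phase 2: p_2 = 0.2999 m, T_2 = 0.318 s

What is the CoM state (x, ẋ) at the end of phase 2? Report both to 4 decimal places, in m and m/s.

x = -0.4180, ẋ = -1.9161

phase 1: p=-0.0297, T=0.493, ωT=1.574346, cosh=2.517364, sinh=2.310221; start (x,ẋ)=(-0.034600, -0.082100) → end (x,ẋ)=(-0.101429, -0.242825)
phase 2: p=0.2999, T=0.318, ωT=1.015501, cosh=1.561484, sinh=1.199263; start (x,ẋ)=(-0.101429, -0.242825) → end (x,ẋ)=(-0.417961, -1.916148)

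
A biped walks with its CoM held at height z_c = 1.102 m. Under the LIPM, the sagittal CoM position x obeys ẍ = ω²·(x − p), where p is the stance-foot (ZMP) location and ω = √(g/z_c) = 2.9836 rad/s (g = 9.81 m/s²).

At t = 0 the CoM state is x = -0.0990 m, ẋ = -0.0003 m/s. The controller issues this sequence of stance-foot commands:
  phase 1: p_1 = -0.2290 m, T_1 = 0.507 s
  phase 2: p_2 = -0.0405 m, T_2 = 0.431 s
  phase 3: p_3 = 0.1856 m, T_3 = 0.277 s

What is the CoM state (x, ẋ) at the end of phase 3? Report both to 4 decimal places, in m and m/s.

phase 1: p=-0.2290, T=0.507, ωT=1.512685, cosh=2.379610, sinh=2.159292; start (x,ẋ)=(-0.099000, -0.000300) → end (x,ẋ)=(0.080132, 0.836807)
phase 2: p=-0.0405, T=0.431, ωT=1.285932, cosh=1.947215, sinh=1.670822; start (x,ẋ)=(0.080132, 0.836807) → end (x,ẋ)=(0.663010, 2.230801)
phase 3: p=0.1856, T=0.277, ωT=0.826457, cosh=1.361403, sinh=0.923806; start (x,ẋ)=(0.663010, 2.230801) → end (x,ẋ)=(1.526266, 4.352888)

x = 1.5263, ẋ = 4.3529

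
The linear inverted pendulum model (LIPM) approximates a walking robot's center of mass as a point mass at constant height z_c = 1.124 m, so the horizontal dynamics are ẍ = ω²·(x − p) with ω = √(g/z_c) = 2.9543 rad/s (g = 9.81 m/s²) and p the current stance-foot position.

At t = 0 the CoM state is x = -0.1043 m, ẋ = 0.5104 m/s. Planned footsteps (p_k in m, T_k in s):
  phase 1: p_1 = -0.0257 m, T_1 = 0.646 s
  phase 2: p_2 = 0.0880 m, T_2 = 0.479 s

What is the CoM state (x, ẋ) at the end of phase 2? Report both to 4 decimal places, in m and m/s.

x = 1.1426, ẋ = 3.2240

phase 1: p=-0.0257, T=0.646, ωT=1.908478, cosh=3.445562, sinh=3.297256; start (x,ẋ)=(-0.104300, 0.510400) → end (x,ẋ)=(0.273130, 0.992966)
phase 2: p=0.0880, T=0.479, ωT=1.415110, cosh=2.179919, sinh=1.937020; start (x,ẋ)=(0.273130, 0.992966) → end (x,ẋ)=(1.142616, 3.223995)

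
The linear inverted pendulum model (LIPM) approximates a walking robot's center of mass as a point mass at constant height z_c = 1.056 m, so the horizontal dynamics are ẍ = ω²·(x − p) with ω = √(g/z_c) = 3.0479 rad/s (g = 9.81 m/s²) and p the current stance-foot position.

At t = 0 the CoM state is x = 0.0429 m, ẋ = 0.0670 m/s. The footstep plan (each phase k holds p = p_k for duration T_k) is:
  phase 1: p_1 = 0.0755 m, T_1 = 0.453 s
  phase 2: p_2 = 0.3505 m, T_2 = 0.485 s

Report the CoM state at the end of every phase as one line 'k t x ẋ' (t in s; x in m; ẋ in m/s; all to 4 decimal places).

1 0.4530 0.0475 -0.0435
2 0.9380 -0.3780 -2.0197

phase 1: p=0.0755, T=0.453, ωT=1.380699, cosh=2.114541, sinh=1.863139; start (x,ẋ)=(0.042900, 0.067000) → end (x,ẋ)=(0.047522, -0.043450)
phase 2: p=0.3505, T=0.485, ωT=1.478231, cosh=2.306612, sinh=2.078572; start (x,ẋ)=(0.047522, -0.043450) → end (x,ẋ)=(-0.377984, -2.019672)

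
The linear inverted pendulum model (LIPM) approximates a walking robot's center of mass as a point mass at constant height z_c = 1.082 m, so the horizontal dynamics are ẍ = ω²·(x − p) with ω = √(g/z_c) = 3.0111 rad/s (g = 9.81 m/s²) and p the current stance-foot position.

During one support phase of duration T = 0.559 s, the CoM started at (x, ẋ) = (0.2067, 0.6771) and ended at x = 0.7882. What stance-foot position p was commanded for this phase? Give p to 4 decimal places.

ωT = 3.0111·0.559 = 1.683205; cosh(ωT) = 2.784279, sinh(ωT) = 2.598501
x(T) = p + (x₀−p)·cosh(ωT) + (ẋ₀/ω)·sinh(ωT) ⇒ p·(1 − cosh) = x(T) − x₀·cosh − (ẋ₀/ω)·sinh
numerator   = 0.7882 − (0.2067)·2.784279 − (0.6771/3.0111)·2.598501 = -0.371630
denominator = 1 − 2.784279 = -1.784279
p = -0.371630 / -1.784279 = 0.2083

p = 0.2083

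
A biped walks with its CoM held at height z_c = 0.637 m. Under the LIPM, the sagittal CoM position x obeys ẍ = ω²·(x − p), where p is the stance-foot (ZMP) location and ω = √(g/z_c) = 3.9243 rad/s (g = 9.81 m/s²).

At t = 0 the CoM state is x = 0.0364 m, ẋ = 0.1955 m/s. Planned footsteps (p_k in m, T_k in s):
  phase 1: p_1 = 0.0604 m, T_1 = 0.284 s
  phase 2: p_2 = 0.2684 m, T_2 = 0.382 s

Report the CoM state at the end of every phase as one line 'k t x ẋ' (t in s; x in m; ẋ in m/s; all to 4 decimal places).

phase 1: p=0.0604, T=0.284, ωT=1.114501, cosh=1.688063, sinh=1.359984; start (x,ẋ)=(0.036400, 0.195500) → end (x,ẋ)=(0.087638, 0.201929)
phase 2: p=0.2684, T=0.382, ωT=1.499083, cosh=2.350457, sinh=2.127122; start (x,ẋ)=(0.087638, 0.201929) → end (x,ẋ)=(-0.047020, -1.034281)

1 0.2840 0.0876 0.2019
2 0.6660 -0.0470 -1.0343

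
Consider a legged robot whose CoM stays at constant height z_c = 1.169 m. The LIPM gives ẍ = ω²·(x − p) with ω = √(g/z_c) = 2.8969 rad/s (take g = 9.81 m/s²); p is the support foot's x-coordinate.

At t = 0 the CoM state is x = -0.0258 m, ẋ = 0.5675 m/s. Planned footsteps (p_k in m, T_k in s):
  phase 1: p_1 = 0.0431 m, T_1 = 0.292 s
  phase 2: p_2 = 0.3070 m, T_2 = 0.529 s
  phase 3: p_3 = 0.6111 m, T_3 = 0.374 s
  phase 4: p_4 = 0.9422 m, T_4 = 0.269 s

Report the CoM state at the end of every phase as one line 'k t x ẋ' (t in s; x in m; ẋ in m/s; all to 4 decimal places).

phase 1: p=0.0431, T=0.292, ωT=0.845895, cosh=1.379617, sinh=0.950444; start (x,ẋ)=(-0.025800, 0.567500) → end (x,ẋ)=(0.134236, 0.593228)
phase 2: p=0.3070, T=0.529, ωT=1.532460, cosh=2.422778, sinh=2.206774; start (x,ẋ)=(0.134236, 0.593228) → end (x,ẋ)=(0.340334, 0.332809)
phase 3: p=0.6111, T=0.374, ωT=1.083441, cosh=1.646629, sinh=1.308200; start (x,ẋ)=(0.340334, 0.332809) → end (x,ẋ)=(0.315540, -0.478117)
phase 4: p=0.9422, T=0.269, ωT=0.779266, cosh=1.319307, sinh=0.860565; start (x,ẋ)=(0.315540, -0.478117) → end (x,ẋ)=(-0.026588, -2.193026)

1 0.2920 0.1342 0.5932
2 0.8210 0.3403 0.3328
3 1.1950 0.3155 -0.4781
4 1.4640 -0.0266 -2.1930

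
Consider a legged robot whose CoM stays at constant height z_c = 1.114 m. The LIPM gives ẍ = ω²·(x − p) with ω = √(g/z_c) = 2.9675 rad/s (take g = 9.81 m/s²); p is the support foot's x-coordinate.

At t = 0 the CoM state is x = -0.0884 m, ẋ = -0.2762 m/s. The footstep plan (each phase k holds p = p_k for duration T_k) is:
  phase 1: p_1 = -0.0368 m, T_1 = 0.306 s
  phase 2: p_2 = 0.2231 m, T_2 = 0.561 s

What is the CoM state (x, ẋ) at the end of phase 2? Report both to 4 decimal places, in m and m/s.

phase 1: p=-0.0368, T=0.306, ωT=0.908055, cosh=1.441402, sinh=1.038094; start (x,ẋ)=(-0.088400, -0.276200) → end (x,ẋ)=(-0.207797, -0.557071)
phase 2: p=0.2231, T=0.561, ωT=1.664767, cosh=2.736840, sinh=2.547605; start (x,ẋ)=(-0.207797, -0.557071) → end (x,ẋ)=(-1.434442, -4.782202)

x = -1.4344, ẋ = -4.7822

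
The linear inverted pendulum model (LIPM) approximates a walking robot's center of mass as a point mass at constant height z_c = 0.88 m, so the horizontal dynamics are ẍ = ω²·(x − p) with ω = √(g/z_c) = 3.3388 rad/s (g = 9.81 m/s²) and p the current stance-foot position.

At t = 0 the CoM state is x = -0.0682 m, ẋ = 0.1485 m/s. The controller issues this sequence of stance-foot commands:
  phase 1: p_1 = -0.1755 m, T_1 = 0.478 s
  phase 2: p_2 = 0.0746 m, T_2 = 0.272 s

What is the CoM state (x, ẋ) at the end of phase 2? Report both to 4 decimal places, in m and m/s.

phase 1: p=-0.1755, T=0.478, ωT=1.595946, cosh=2.567856, sinh=2.365139; start (x,ẋ)=(-0.068200, 0.148500) → end (x,ẋ)=(0.205225, 1.228645)
phase 2: p=0.0746, T=0.272, ωT=0.908154, cosh=1.441504, sinh=1.038236; start (x,ẋ)=(0.205225, 1.228645) → end (x,ẋ)=(0.644958, 2.223905)

x = 0.6450, ẋ = 2.2239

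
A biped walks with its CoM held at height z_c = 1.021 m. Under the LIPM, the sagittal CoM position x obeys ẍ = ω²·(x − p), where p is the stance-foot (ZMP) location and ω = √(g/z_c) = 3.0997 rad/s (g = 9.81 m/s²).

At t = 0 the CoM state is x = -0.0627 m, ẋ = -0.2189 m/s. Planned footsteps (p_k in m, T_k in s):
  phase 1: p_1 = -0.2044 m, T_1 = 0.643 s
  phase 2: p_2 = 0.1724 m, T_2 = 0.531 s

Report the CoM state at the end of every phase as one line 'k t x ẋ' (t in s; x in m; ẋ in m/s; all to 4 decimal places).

phase 1: p=-0.2044, T=0.643, ωT=1.993107, cosh=3.737285, sinh=3.601014; start (x,ẋ)=(-0.062700, -0.218900) → end (x,ẋ)=(0.070871, 0.763573)
phase 2: p=0.1724, T=0.531, ωT=1.645941, cosh=2.689359, sinh=2.496527; start (x,ẋ)=(0.070871, 0.763573) → end (x,ẋ)=(0.514340, 1.267837)

1 0.6430 0.0709 0.7636
2 1.1740 0.5143 1.2678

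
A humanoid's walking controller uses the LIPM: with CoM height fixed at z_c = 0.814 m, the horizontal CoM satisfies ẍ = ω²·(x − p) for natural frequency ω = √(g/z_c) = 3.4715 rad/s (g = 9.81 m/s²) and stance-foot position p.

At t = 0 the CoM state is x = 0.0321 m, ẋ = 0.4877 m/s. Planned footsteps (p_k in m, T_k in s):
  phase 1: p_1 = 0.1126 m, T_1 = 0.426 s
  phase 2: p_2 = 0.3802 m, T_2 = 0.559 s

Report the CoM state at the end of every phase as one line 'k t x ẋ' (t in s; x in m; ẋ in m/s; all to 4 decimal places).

1 0.4260 0.2190 0.5443
2 0.9850 0.3421 0.0263

phase 1: p=0.1126, T=0.426, ωT=1.478859, cosh=2.307917, sinh=2.080019; start (x,ẋ)=(0.032100, 0.487700) → end (x,ẋ)=(0.219028, 0.544298)
phase 2: p=0.3802, T=0.559, ωT=1.940569, cosh=3.553165, sinh=3.409543; start (x,ẋ)=(0.219028, 0.544298) → end (x,ẋ)=(0.342113, 0.026311)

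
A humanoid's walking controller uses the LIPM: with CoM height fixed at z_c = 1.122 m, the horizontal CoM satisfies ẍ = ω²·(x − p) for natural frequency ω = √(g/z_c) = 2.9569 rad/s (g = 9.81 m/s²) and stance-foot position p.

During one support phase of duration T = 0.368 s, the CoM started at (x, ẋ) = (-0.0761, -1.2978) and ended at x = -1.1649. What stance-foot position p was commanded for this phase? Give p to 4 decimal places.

p = 0.7070

ωT = 2.9569·0.368 = 1.088139; cosh(ωT) = 1.652794, sinh(ωT) = 1.315951
x(T) = p + (x₀−p)·cosh(ωT) + (ẋ₀/ω)·sinh(ωT) ⇒ p·(1 − cosh) = x(T) − x₀·cosh − (ẋ₀/ω)·sinh
numerator   = -1.1649 − (-0.0761)·1.652794 − (-1.2978/2.9569)·1.315951 = -0.461544
denominator = 1 − 1.652794 = -0.652794
p = -0.461544 / -0.652794 = 0.7070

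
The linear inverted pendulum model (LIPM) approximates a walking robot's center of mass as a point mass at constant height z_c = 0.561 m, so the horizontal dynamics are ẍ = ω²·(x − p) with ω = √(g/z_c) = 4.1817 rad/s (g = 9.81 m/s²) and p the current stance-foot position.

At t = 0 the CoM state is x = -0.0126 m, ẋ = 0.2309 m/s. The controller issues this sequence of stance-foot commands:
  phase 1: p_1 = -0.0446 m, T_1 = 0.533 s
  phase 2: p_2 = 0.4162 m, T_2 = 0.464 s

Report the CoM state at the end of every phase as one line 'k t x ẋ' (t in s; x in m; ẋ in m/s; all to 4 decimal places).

phase 1: p=-0.0446, T=0.533, ωT=2.228846, cosh=4.698397, sinh=4.590744; start (x,ẋ)=(-0.012600, 0.230900) → end (x,ẋ)=(0.359235, 1.699168)
phase 2: p=0.4162, T=0.464, ωT=1.940309, cosh=3.552280, sinh=3.408620; start (x,ẋ)=(0.359235, 1.699168) → end (x,ẋ)=(1.598883, 5.223947)

1 0.5330 0.3592 1.6992
2 0.9970 1.5989 5.2239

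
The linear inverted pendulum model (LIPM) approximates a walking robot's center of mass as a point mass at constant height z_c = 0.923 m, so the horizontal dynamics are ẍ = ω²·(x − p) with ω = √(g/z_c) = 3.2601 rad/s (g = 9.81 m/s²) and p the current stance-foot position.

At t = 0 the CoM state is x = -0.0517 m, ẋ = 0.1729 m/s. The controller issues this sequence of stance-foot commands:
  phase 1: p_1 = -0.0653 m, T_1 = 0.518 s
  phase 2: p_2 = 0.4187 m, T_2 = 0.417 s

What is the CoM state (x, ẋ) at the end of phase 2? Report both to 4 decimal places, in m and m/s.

phase 1: p=-0.0653, T=0.518, ωT=1.688732, cosh=2.798683, sinh=2.613929; start (x,ẋ)=(-0.051700, 0.172900) → end (x,ẋ)=(0.111392, 0.599787)
phase 2: p=0.4187, T=0.417, ωT=1.359462, cosh=2.075448, sinh=1.818649; start (x,ẋ)=(0.111392, 0.599787) → end (x,ẋ)=(0.115490, -0.577194)

x = 0.1155, ẋ = -0.5772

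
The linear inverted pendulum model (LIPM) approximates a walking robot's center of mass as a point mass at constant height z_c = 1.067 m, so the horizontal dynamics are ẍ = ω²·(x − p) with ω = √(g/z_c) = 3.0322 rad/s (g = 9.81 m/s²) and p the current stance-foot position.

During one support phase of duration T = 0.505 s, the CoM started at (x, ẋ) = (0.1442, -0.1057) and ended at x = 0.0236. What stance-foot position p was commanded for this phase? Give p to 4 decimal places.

p = 0.1750

ωT = 3.0322·0.505 = 1.531261; cosh(ωT) = 2.420133, sinh(ωT) = 2.203871
x(T) = p + (x₀−p)·cosh(ωT) + (ẋ₀/ω)·sinh(ωT) ⇒ p·(1 − cosh) = x(T) − x₀·cosh − (ẋ₀/ω)·sinh
numerator   = 0.0236 − (0.1442)·2.420133 − (-0.1057/3.0322)·2.203871 = -0.248558
denominator = 1 − 2.420133 = -1.420133
p = -0.248558 / -1.420133 = 0.1750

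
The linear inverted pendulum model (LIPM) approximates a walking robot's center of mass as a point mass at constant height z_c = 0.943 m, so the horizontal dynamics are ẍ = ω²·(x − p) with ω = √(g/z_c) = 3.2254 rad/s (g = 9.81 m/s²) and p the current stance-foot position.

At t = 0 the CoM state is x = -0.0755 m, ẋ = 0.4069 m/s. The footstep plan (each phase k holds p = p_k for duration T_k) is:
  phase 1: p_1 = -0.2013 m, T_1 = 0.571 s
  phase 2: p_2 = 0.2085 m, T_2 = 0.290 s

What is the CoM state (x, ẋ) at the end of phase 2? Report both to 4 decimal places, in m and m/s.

phase 1: p=-0.2013, T=0.571, ωT=1.841703, cosh=3.232910, sinh=3.074363; start (x,ẋ)=(-0.075500, 0.406900) → end (x,ẋ)=(0.593246, 2.562910)
phase 2: p=0.2085, T=0.290, ωT=0.935366, cosh=1.470294, sinh=1.077852; start (x,ẋ)=(0.593246, 2.562910) → end (x,ẋ)=(1.630653, 5.105802)

x = 1.6307, ẋ = 5.1058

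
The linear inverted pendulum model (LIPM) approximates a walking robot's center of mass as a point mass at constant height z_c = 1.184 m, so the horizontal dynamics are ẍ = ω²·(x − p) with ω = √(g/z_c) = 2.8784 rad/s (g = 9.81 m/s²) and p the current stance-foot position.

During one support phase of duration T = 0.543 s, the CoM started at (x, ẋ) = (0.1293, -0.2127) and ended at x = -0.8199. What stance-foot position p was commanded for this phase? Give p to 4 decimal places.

ωT = 2.8784·0.543 = 1.562971; cosh(ωT) = 2.491247, sinh(ωT) = 2.281735
x(T) = p + (x₀−p)·cosh(ωT) + (ẋ₀/ω)·sinh(ωT) ⇒ p·(1 − cosh) = x(T) − x₀·cosh − (ẋ₀/ω)·sinh
numerator   = -0.8199 − (0.1293)·2.491247 − (-0.2127/2.8784)·2.281735 = -0.973409
denominator = 1 − 2.491247 = -1.491247
p = -0.973409 / -1.491247 = 0.6527

p = 0.6527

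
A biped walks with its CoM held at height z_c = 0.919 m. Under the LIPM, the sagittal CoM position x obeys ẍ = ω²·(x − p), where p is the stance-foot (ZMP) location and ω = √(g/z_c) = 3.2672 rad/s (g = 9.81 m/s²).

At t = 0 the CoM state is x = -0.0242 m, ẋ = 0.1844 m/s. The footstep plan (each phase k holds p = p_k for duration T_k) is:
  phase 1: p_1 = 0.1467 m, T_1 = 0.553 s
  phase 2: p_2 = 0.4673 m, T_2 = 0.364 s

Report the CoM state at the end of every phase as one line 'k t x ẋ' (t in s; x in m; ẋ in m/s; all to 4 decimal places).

1 0.5530 -0.2205 -1.0779
2 0.9170 -1.2586 -5.2830

phase 1: p=0.1467, T=0.553, ωT=1.806762, cosh=3.127438, sinh=2.963253; start (x,ẋ)=(-0.024200, 0.184400) → end (x,ẋ)=(-0.220534, -1.077876)
phase 2: p=0.4673, T=0.364, ωT=1.189261, cosh=1.794549, sinh=1.490103; start (x,ẋ)=(-0.220534, -1.077876) → end (x,ẋ)=(-1.258649, -5.282996)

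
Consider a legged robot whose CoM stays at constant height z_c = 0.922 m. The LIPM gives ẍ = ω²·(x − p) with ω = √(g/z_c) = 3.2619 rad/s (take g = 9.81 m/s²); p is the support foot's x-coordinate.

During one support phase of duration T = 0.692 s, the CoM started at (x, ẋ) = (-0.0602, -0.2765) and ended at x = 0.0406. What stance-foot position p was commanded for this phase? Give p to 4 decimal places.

p = -0.1911

ωT = 3.2619·0.692 = 2.257235; cosh(ωT) = 4.830633, sinh(ωT) = 4.725994
x(T) = p + (x₀−p)·cosh(ωT) + (ẋ₀/ω)·sinh(ωT) ⇒ p·(1 − cosh) = x(T) − x₀·cosh − (ẋ₀/ω)·sinh
numerator   = 0.0406 − (-0.0602)·4.830633 − (-0.2765/3.2619)·4.725994 = 0.732010
denominator = 1 − 4.830633 = -3.830633
p = 0.732010 / -3.830633 = -0.1911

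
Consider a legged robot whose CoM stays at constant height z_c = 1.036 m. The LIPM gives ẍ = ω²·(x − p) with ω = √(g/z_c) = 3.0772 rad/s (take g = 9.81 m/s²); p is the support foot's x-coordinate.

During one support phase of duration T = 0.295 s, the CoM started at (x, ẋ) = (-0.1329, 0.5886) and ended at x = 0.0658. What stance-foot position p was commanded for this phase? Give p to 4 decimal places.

ωT = 3.0772·0.295 = 0.907774; cosh(ωT) = 1.441110, sinh(ωT) = 1.037689
x(T) = p + (x₀−p)·cosh(ωT) + (ẋ₀/ω)·sinh(ωT) ⇒ p·(1 − cosh) = x(T) − x₀·cosh − (ẋ₀/ω)·sinh
numerator   = 0.0658 − (-0.1329)·1.441110 − (0.5886/3.0772)·1.037689 = 0.058837
denominator = 1 − 1.441110 = -0.441110
p = 0.058837 / -0.441110 = -0.1334

p = -0.1334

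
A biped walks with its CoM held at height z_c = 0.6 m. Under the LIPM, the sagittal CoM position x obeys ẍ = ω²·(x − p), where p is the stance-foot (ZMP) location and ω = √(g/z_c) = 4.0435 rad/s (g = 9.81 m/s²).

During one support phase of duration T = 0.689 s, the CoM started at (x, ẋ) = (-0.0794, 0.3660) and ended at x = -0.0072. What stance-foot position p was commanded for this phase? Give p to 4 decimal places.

ωT = 4.0435·0.689 = 2.785971; cosh(ωT) = 8.138616, sinh(ωT) = 8.076947
x(T) = p + (x₀−p)·cosh(ωT) + (ẋ₀/ω)·sinh(ωT) ⇒ p·(1 − cosh) = x(T) − x₀·cosh − (ẋ₀/ω)·sinh
numerator   = -0.0072 − (-0.0794)·8.138616 − (0.3660/4.0435)·8.076947 = -0.092084
denominator = 1 − 8.138616 = -7.138616
p = -0.092084 / -7.138616 = 0.0129

p = 0.0129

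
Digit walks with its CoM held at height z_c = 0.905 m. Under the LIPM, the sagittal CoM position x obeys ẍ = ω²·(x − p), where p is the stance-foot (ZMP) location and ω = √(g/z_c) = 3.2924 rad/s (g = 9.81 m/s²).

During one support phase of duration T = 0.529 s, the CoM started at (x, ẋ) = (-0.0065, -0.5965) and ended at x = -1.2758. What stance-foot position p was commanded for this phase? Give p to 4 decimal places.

ωT = 3.2924·0.529 = 1.741680; cosh(ωT) = 2.941073, sinh(ωT) = 2.765847
x(T) = p + (x₀−p)·cosh(ωT) + (ẋ₀/ω)·sinh(ωT) ⇒ p·(1 − cosh) = x(T) − x₀·cosh − (ẋ₀/ω)·sinh
numerator   = -1.2758 − (-0.0065)·2.941073 − (-0.5965/3.2924)·2.765847 = -0.755581
denominator = 1 − 2.941073 = -1.941073
p = -0.755581 / -1.941073 = 0.3893

p = 0.3893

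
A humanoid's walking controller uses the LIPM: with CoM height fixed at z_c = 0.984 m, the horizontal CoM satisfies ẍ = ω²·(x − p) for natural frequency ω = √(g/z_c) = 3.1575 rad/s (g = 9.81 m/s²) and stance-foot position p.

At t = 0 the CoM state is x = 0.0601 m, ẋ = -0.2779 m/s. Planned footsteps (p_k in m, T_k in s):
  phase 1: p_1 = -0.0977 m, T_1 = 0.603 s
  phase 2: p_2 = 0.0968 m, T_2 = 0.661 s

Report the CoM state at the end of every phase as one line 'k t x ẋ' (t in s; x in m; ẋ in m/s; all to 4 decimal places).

phase 1: p=-0.0977, T=0.603, ωT=1.903973, cosh=3.430741, sinh=3.281766; start (x,ẋ)=(0.060100, -0.277900) → end (x,ẋ)=(0.154834, 0.681748)
phase 2: p=0.0968, T=0.661, ωT=2.087108, cosh=4.092804, sinh=3.968759; start (x,ẋ)=(0.154834, 0.681748) → end (x,ẋ)=(1.191232, 3.517507)

1 0.6030 0.1548 0.6817
2 1.2640 1.1912 3.5175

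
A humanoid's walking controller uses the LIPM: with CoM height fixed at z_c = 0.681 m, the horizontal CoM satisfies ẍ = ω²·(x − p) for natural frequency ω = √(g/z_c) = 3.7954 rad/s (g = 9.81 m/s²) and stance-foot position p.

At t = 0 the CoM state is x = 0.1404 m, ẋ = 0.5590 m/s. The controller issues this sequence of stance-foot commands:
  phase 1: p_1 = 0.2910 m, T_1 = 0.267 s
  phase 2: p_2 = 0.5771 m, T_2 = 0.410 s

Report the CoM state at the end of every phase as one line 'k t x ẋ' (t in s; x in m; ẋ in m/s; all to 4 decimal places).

1 0.2670 0.2324 0.1879
2 0.6770 -0.1642 -2.4981

phase 1: p=0.2910, T=0.267, ωT=1.013372, cosh=1.558934, sinh=1.195941; start (x,ẋ)=(0.140400, 0.559000) → end (x,ẋ)=(0.232367, 0.187859)
phase 2: p=0.5771, T=0.410, ωT=1.556114, cosh=2.475659, sinh=2.264705; start (x,ẋ)=(0.232367, 0.187859) → end (x,ẋ)=(-0.164246, -2.498063)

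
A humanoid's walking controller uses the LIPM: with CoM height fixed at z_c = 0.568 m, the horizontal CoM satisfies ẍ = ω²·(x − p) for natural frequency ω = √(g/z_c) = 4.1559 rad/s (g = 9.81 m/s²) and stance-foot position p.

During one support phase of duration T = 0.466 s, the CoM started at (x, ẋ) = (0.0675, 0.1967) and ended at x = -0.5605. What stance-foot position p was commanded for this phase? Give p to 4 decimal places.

p = 0.3780

ωT = 4.1559·0.466 = 1.936649; cosh(ωT) = 3.539830, sinh(ωT) = 3.395644
x(T) = p + (x₀−p)·cosh(ωT) + (ẋ₀/ω)·sinh(ωT) ⇒ p·(1 − cosh) = x(T) − x₀·cosh − (ẋ₀/ω)·sinh
numerator   = -0.5605 − (0.0675)·3.539830 − (0.1967/4.1559)·3.395644 = -0.960155
denominator = 1 − 3.539830 = -2.539830
p = -0.960155 / -2.539830 = 0.3780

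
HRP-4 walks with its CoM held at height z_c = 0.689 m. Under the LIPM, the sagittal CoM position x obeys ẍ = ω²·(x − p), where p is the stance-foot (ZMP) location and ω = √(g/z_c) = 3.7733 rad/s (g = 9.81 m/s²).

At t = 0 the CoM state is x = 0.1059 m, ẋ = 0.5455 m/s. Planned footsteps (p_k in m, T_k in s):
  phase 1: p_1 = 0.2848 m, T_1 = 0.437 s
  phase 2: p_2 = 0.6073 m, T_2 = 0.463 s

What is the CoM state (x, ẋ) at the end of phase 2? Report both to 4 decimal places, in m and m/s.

phase 1: p=0.2848, T=0.437, ωT=1.648932, cosh=2.696839, sinh=2.504584; start (x,ẋ)=(0.105900, 0.545500) → end (x,ẋ)=(0.164419, -0.219577)
phase 2: p=0.6073, T=0.463, ωT=1.747038, cosh=2.955936, sinh=2.781646; start (x,ẋ)=(0.164419, -0.219577) → end (x,ẋ)=(-0.863698, -5.297526)

x = -0.8637, ẋ = -5.2975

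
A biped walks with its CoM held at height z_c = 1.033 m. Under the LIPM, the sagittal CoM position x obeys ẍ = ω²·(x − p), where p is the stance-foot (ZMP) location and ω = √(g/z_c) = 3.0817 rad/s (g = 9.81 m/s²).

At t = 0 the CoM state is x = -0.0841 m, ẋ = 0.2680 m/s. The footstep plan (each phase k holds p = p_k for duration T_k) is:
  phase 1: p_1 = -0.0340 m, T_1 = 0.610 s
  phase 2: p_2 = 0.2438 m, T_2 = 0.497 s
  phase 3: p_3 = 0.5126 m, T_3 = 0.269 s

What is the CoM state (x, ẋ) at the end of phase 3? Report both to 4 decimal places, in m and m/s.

phase 1: p=-0.0340, T=0.610, ωT=1.879837, cosh=3.352526, sinh=3.199911; start (x,ẋ)=(-0.084100, 0.268000) → end (x,ẋ)=(0.076319, 0.404433)
phase 2: p=0.2438, T=0.497, ωT=1.531605, cosh=2.420891, sinh=2.204703; start (x,ẋ)=(0.076319, 0.404433) → end (x,ẋ)=(0.127684, -0.158820)
phase 3: p=0.5126, T=0.269, ωT=0.828977, cosh=1.363735, sinh=0.927240; start (x,ẋ)=(0.127684, -0.158820) → end (x,ẋ)=(-0.060110, -1.316476)

x = -0.0601, ẋ = -1.3165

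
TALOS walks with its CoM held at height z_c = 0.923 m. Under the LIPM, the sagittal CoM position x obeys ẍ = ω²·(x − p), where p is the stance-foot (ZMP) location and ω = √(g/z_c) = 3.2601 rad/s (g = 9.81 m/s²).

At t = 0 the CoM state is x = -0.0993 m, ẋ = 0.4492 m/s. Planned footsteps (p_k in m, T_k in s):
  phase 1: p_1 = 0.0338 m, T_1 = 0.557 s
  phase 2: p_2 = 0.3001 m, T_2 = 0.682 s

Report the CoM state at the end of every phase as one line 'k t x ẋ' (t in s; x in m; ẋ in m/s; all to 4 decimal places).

phase 1: p=0.0338, T=0.557, ωT=1.815876, cosh=3.154576, sinh=2.991880; start (x,ẋ)=(-0.099300, 0.449200) → end (x,ẋ)=(0.026169, 0.118801)
phase 2: p=0.3001, T=0.682, ωT=2.223388, cosh=4.673411, sinh=4.565169; start (x,ẋ)=(0.026169, 0.118801) → end (x,ẋ)=(-0.813735, -3.521689)

1 0.5570 0.0262 0.1188
2 1.2390 -0.8137 -3.5217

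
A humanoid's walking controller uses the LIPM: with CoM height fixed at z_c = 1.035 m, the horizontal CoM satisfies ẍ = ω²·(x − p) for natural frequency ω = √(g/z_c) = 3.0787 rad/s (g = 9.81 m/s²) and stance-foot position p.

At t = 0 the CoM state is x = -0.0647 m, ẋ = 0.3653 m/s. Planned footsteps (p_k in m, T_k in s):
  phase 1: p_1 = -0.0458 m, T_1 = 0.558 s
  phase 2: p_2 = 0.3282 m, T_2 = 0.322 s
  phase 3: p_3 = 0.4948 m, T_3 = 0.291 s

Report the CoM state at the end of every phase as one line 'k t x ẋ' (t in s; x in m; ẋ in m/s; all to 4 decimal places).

phase 1: p=-0.0458, T=0.558, ωT=1.717915, cosh=2.876167, sinh=2.696727; start (x,ẋ)=(-0.064700, 0.365300) → end (x,ẋ)=(0.219818, 0.893748)
phase 2: p=0.3282, T=0.322, ωT=0.991341, cosh=1.532963, sinh=1.161884; start (x,ẋ)=(0.219818, 0.893748) → end (x,ẋ)=(0.499350, 0.982390)
phase 3: p=0.4948, T=0.291, ωT=0.895902, cosh=1.428891, sinh=1.020652; start (x,ẋ)=(0.499350, 0.982390) → end (x,ẋ)=(0.826984, 1.418025)

1 0.5580 0.2198 0.8937
2 0.8800 0.4993 0.9824
3 1.1710 0.8270 1.4180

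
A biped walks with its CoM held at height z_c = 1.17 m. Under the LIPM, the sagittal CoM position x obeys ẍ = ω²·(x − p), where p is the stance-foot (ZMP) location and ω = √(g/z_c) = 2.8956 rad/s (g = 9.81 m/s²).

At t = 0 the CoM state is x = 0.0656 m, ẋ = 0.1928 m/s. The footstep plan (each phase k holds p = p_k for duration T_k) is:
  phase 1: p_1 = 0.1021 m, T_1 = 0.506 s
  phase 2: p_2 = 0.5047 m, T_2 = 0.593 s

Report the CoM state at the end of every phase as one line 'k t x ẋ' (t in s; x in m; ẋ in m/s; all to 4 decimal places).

phase 1: p=0.1021, T=0.506, ωT=1.465174, cosh=2.279666, sinh=2.048628; start (x,ẋ)=(0.065600, 0.192800) → end (x,ẋ)=(0.155298, 0.223001)
phase 2: p=0.5047, T=0.593, ωT=1.717091, cosh=2.873947, sinh=2.694359; start (x,ẋ)=(0.155298, 0.223001) → end (x,ẋ)=(-0.291961, -2.085069)

1 0.5060 0.1553 0.2230
2 1.0990 -0.2920 -2.0851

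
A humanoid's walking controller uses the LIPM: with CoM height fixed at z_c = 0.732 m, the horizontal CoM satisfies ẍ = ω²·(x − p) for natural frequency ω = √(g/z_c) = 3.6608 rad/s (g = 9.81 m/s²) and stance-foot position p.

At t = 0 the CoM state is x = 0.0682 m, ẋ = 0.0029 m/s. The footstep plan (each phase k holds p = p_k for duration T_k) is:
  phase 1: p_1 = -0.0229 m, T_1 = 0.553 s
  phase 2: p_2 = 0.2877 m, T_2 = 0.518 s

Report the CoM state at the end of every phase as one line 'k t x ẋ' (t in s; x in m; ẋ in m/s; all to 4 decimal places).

1 0.5530 0.3310 1.2517
2 1.0710 1.5482 4.7785

phase 1: p=-0.0229, T=0.553, ωT=2.024422, cosh=3.851903, sinh=3.719833; start (x,ẋ)=(0.068200, 0.002900) → end (x,ẋ)=(0.330955, 1.251731)
phase 2: p=0.2877, T=0.518, ωT=1.896294, cosh=3.405644, sinh=3.255521; start (x,ẋ)=(0.330955, 1.251731) → end (x,ẋ)=(1.548166, 4.778456)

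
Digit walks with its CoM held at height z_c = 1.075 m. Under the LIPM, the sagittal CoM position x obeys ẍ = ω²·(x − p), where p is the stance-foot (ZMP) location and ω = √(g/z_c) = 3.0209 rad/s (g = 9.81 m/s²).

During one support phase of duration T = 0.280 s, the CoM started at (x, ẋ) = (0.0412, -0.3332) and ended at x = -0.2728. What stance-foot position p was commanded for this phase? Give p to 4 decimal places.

p = 0.5923

ωT = 3.0209·0.280 = 0.845852; cosh(ωT) = 1.379577, sinh(ωT) = 0.950385
x(T) = p + (x₀−p)·cosh(ωT) + (ẋ₀/ω)·sinh(ωT) ⇒ p·(1 − cosh) = x(T) − x₀·cosh − (ẋ₀/ω)·sinh
numerator   = -0.2728 − (0.0412)·1.379577 − (-0.3332/3.0209)·0.950385 = -0.224813
denominator = 1 − 1.379577 = -0.379577
p = -0.224813 / -0.379577 = 0.5923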